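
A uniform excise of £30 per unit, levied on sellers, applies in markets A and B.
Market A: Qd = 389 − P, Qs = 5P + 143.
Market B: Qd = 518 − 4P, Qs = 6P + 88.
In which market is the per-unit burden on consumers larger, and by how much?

Market A: pre-tax P* = £41, Q* = 348; post-tax Q = 323; per-unit burden on consumers = £25.
Market B: pre-tax P* = £43, Q* = 346; post-tax Q = 274; per-unit burden on consumers = £18.
Difference: £25 vs £18 → market A is larger by £7.

Market A, by £7.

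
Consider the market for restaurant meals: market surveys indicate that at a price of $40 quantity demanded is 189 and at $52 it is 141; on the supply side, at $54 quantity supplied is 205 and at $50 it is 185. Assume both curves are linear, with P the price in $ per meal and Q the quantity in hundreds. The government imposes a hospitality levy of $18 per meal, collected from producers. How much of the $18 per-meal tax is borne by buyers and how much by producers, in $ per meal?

Demand slope: (141 − 189)/(52 − 40) = -4, so Qd = 349 − 4P.
Supply slope: (185 − 205)/(50 − 54) = 5, so Qs = 5P − 65.
Before the tax: set 349 − 4P = 5P − 65 → P* = $46, Q* = 165.
With the tax collected from producers, supply shifts: Qs = 5(P − 18) − 65.
New equilibrium: buyers pay $56, producers receive $38, Q = 125. (Wedge: Pb − Ps = 18.)
Burden on buyers: $10; on producers: $8. (They sum to $18.)

Buyers bear $10 per meal; producers bear $8 per meal.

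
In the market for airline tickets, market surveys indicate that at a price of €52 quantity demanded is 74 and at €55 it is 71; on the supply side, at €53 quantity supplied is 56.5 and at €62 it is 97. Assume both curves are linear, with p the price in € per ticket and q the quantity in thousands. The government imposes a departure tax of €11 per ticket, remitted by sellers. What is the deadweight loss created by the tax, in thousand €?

Demand slope: (71 − 74)/(55 − 52) = -1, so qd = 126 − p.
Supply slope: (97 − 56.5)/(62 − 53) = 4.5, so qs = 4.5p − 182.
Without the tax, 126 − p = 4.5p − 182 gives 5.5p = 308, so p* = €56 and q* = 70.
With the tax collected from sellers, supply shifts: qs = 4.5(p − 11) − 182.
New equilibrium: buyers pay €65, sellers receive €54, q = 61. (Wedge: pb − ps = 11.)
Quantity falls by |ΔQ| = |70 − 61| = 9.
DWL = ½ · t · |ΔQ| = ½ · 11 · 9 = €49.5.

Deadweight loss = €49.5 thousand.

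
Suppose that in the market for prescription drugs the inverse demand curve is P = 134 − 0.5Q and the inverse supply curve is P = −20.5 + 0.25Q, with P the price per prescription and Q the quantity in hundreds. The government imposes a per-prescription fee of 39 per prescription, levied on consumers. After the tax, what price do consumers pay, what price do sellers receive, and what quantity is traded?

Rewrite in direct form: Qd = 268 − 2P and Qs = 4P + 82.
Before the tax: set 268 − 2P = 4P + 82 → P* = 31, Q* = 206.
With the tax collected from consumers, demand (in seller-price terms) shifts: Qd = 268 − 2(P + 39).
New equilibrium: consumers pay 57, sellers receive 18, Q = 154. (Wedge: Pb − Ps = 39.)

Consumers pay 57; sellers receive 18; quantity = 154.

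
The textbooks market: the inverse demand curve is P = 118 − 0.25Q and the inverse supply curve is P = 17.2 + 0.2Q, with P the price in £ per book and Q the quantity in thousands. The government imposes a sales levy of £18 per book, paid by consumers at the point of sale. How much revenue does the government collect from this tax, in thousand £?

Tax revenue = £3312 thousand.

Rewrite in direct form: Qd = 472 − 4P and Qs = 5P − 86.
Without the tax, 472 − 4P = 5P − 86 gives 9P = 558, so P* = £62 and Q* = 224.
With the tax collected from consumers, demand (in seller-price terms) shifts: Qd = 472 − 4(P + 18).
New equilibrium: consumers pay £72, suppliers receive £54, Q = 184. (Wedge: Pb − Ps = 18.)
Revenue = t · Q = 18 · 184 = £3312.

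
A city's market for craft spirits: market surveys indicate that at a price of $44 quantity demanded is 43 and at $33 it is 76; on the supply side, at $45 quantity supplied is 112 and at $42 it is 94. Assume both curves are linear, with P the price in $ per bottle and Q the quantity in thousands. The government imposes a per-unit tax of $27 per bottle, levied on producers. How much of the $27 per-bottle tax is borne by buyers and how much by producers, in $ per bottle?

Demand slope: (76 − 43)/(33 − 44) = -3, so Qd = 175 − 3P.
Supply slope: (94 − 112)/(42 − 45) = 6, so Qs = 6P − 158.
Before the tax: set 175 − 3P = 6P − 158 → P* = $37, Q* = 64.
With the tax collected from producers, supply shifts: Qs = 6(P − 27) − 158.
Solving gives Q = 10 with buyers paying $55 and producers receiving $28 (the $27 wedge).
Burden on buyers: $18; on producers: $9. (They sum to $27.)
The less price-elastic side of the market bears the larger share of a per-unit tax.

Buyers bear $18 per bottle; producers bear $9 per bottle.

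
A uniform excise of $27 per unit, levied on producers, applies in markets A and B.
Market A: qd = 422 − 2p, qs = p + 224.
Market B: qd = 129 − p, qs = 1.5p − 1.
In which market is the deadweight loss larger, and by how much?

Market A: pre-tax p* = $66, q* = 290; post-tax q = 272; deadweight loss = $243.
Market B: pre-tax p* = $52, q* = 77; post-tax q = 60.8; deadweight loss = $218.7.
Difference: $243 vs $218.7 → market A is larger by $24.3.

Market A, by $24.3.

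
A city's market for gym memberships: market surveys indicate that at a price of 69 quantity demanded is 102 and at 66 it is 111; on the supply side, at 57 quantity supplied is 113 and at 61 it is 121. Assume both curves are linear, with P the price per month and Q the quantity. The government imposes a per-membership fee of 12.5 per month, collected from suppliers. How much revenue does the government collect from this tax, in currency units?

Tax revenue = 1350.

Demand slope: (111 − 102)/(66 − 69) = -3, so Qd = 309 − 3P.
Supply slope: (121 − 113)/(61 − 57) = 2, so Qs = 2P − 1.
Without the tax, 309 − 3P = 2P − 1 gives 5P = 310, so P* = 62 and Q* = 123.
With the tax collected from suppliers, supply shifts: Qs = 2(P − 12.5) − 1.
New equilibrium: consumers pay 67, suppliers receive 54.5, Q = 108. (Wedge: Pb − Ps = 12.5.)
Revenue = t · Q = 12.5 · 108 = 1350.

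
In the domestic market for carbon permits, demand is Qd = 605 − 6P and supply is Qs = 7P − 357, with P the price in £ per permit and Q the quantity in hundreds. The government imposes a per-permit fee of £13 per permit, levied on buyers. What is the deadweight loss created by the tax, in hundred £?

Deadweight loss = £273 hundred.

Before the tax: set 605 − 6P = 7P − 357 → P* = £74, Q* = 161.
With the tax collected from buyers, demand (in seller-price terms) shifts: Qd = 605 − 6(P + 13).
New equilibrium: buyers pay £81, suppliers receive £68, Q = 119. (Wedge: Pb − Ps = 13.)
Quantity falls by |ΔQ| = |161 − 119| = 42.
DWL = ½ · t · |ΔQ| = ½ · 13 · 42 = £273.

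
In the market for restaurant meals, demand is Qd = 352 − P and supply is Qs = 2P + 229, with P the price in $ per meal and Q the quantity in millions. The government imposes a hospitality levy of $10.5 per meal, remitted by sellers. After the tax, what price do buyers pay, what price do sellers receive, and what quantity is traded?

Buyers pay $48; sellers receive $37.5; quantity = 304.

Without the tax, 352 − P = 2P + 229 gives 3P = 123, so P* = $41 and Q* = 311.
With the tax collected from sellers, supply shifts: Qs = 2(P − 10.5) + 229.
New equilibrium: buyers pay $48, sellers receive $37.5, Q = 304. (Wedge: Pb − Ps = 10.5.)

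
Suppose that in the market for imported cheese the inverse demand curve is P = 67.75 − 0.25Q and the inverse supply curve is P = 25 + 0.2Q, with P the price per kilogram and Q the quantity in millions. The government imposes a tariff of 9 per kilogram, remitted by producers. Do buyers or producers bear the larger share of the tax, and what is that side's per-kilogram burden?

Buyers bear the larger share: 5 per kilogram.

Rewrite in direct form: Qd = 271 − 4P and Qs = 5P − 125.
Before the tax: set 271 − 4P = 5P − 125 → P* = 44, Q* = 95.
With the tax collected from producers, supply shifts: Qs = 5(P − 9) − 125.
New equilibrium: buyers pay 49, producers receive 40, Q = 75. (Wedge: Pb − Ps = 9.)
Per-kilogram burden: buyers 5, producers 4.
Buyers take the larger share because demand is less price-elastic here (demand slope 4 vs supply slope 5).
The less price-elastic side of the market bears the larger share of a per-unit tax.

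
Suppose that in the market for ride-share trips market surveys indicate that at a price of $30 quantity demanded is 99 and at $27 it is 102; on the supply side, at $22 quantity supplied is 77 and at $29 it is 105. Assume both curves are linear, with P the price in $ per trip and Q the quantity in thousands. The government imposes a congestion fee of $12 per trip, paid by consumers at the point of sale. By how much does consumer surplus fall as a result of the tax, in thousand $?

Demand slope: (102 − 99)/(27 − 30) = -1, so Qd = 129 − P.
Supply slope: (105 − 77)/(29 − 22) = 4, so Qs = 4P − 11.
Without the tax, 129 − P = 4P − 11 gives 5P = 140, so P* = $28 and Q* = 101.
With the tax collected from consumers, demand (in seller-price terms) shifts: Qd = 129 − (P + 12).
New equilibrium: consumers pay $37.6, suppliers receive $25.6, Q = 91.4. (Wedge: Pb − Ps = 12.)
ΔCS is the trapezoid between Q = 91.4 and Q = 101 of height $9.6: ½ · (101 + 91.4) · 9.6 = $923.52.

Consumer surplus falls by $923.52 thousand.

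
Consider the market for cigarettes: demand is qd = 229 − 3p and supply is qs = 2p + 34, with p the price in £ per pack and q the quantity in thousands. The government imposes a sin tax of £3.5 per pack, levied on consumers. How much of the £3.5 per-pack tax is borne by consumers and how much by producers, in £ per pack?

Consumers bear £1.4 per pack; producers bear £2.1 per pack.

Before the tax: set 229 − 3p = 2p + 34 → p* = £39, q* = 112.
With the tax collected from consumers, demand (in seller-price terms) shifts: qd = 229 − 3(p + 3.5).
Solving gives q = 107.8 with consumers paying £40.4 and producers receiving £36.9 (the £3.5 wedge).
Burden on consumers: £1.4; on producers: £2.1. (They sum to £3.5.)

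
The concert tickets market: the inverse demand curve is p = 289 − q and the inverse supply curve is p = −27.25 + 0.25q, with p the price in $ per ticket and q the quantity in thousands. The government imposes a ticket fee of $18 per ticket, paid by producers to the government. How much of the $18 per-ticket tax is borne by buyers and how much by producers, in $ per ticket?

Buyers bear $14.4 per ticket; producers bear $3.6 per ticket.

Inverting to q(p) form: qd = 289 − p; qs = 4p + 109.
Before the tax: set 289 − p = 4p + 109 → p* = $36, q* = 253.
With the tax collected from producers, supply shifts: qs = 4(p − 18) + 109.
Solving gives q = 238.6 with buyers paying $50.4 and producers receiving $32.4 (the $18 wedge).
Burden on buyers: $14.4; on producers: $3.6. (They sum to $18.)
The less price-elastic side of the market bears the larger share of a per-unit tax.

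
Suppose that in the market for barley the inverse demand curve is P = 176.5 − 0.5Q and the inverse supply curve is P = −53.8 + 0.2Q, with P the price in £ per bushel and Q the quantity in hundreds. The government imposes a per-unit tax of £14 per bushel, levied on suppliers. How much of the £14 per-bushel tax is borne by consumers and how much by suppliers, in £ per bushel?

Consumers bear £10 per bushel; suppliers bear £4 per bushel.

Rewrite in direct form: Qd = 353 − 2P and Qs = 5P + 269.
Without the tax, 353 − 2P = 5P + 269 gives 7P = 84, so P* = £12 and Q* = 329.
With the tax collected from suppliers, supply shifts: Qs = 5(P − 14) + 269.
Solving gives Q = 309 with consumers paying £22 and suppliers receiving £8 (the £14 wedge).
Burden on consumers: £10; on suppliers: £4. (They sum to £14.)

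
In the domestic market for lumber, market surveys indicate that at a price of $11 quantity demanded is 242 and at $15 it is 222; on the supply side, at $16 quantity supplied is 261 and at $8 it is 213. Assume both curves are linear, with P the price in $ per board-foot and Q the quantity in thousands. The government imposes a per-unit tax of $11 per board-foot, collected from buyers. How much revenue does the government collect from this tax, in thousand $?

Demand slope: (222 − 242)/(15 − 11) = -5, so Qd = 297 − 5P.
Supply slope: (213 − 261)/(8 − 16) = 6, so Qs = 6P + 165.
Before the tax: set 297 − 5P = 6P + 165 → P* = $12, Q* = 237.
With the tax collected from buyers, demand (in seller-price terms) shifts: Qd = 297 − 5(P + 11).
Solving gives Q = 207 with buyers paying $18 and producers receiving $7 (the $11 wedge).
Revenue = t · Q = 11 · 207 = $2277.

Tax revenue = $2277 thousand.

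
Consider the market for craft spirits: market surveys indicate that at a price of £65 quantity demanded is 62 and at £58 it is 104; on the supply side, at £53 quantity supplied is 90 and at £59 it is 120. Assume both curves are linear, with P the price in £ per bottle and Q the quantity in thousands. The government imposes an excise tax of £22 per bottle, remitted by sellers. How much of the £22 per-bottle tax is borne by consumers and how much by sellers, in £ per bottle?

Consumers bear £10 per bottle; sellers bear £12 per bottle.

Demand slope: (104 − 62)/(58 − 65) = -6, so Qd = 452 − 6P.
Supply slope: (120 − 90)/(59 − 53) = 5, so Qs = 5P − 175.
Before the tax: set 452 − 6P = 5P − 175 → P* = £57, Q* = 110.
With the tax collected from sellers, supply shifts: Qs = 5(P − 22) − 175.
Solving gives Q = 50 with consumers paying £67 and sellers receiving £45 (the £22 wedge).
Burden on consumers: £10; on sellers: £12. (They sum to £22.)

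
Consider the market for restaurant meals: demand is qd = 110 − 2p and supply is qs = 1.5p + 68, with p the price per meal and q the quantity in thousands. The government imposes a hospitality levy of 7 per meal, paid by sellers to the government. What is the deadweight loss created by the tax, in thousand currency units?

Without the tax, 110 − 2p = 1.5p + 68 gives 3.5p = 42, so p* = 12 and q* = 86.
With the tax collected from sellers, supply shifts: qs = 1.5(p − 7) + 68.
New equilibrium: buyers pay 15, sellers receive 8, q = 80. (Wedge: pb − ps = 7.)
Quantity falls by |ΔQ| = |86 − 80| = 6.
DWL = ½ · t · |ΔQ| = ½ · 7 · 6 = 21.

Deadweight loss = 21 thousand.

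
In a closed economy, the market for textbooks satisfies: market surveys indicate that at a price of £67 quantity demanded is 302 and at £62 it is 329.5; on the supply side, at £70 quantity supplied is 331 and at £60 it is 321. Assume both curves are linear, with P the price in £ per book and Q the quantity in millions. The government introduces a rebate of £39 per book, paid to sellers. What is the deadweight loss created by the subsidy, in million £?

Demand slope: (329.5 − 302)/(62 − 67) = -5.5, so Qd = 670.5 − 5.5P.
Supply slope: (321 − 331)/(60 − 70) = 1, so Qs = P + 261.
Before the subsidy: set 670.5 − 5.5P = P + 261 → P* = £63, Q* = 324.
With a per-unit subsidy paid to sellers, each receives P + 39 per unit sold, so supply becomes Qs = (P + 39) + 261.
New equilibrium: consumers pay £57, sellers receive £96, Q = 357. (Wedge: Pb − Ps = −39.)
Quantity rises by |ΔQ| = |324 − 357| = 33.
DWL = ½ · t · |ΔQ| = ½ · 39 · 33 = £643.5.

Deadweight loss = £643.5 million.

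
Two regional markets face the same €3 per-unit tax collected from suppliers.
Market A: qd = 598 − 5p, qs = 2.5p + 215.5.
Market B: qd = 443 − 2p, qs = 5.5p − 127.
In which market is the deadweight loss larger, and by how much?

Market A: pre-tax p* = €51, q* = 343; post-tax q = 338; deadweight loss = €7.5.
Market B: pre-tax p* = €76, q* = 291; post-tax q = 286.6; deadweight loss = €6.6.
Difference: €7.5 vs €6.6 → market A is larger by €0.9.

Market A, by €0.9.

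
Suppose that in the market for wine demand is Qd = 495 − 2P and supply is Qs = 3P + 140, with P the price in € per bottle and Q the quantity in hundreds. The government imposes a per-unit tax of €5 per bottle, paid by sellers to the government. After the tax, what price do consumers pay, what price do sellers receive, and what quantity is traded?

Before the tax: set 495 − 2P = 3P + 140 → P* = €71, Q* = 353.
With the tax collected from sellers, supply shifts: Qs = 3(P − 5) + 140.
Solving gives Q = 347 with consumers paying €74 and sellers receiving €69 (the €5 wedge).

Consumers pay €74; sellers receive €69; quantity = 347.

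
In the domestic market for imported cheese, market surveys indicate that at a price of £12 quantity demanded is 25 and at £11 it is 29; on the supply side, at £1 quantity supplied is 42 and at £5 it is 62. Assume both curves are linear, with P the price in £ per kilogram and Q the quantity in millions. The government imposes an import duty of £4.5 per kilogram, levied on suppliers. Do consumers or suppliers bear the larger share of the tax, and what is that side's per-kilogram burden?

Consumers bear the larger share: £2.5 per kilogram.

Demand slope: (29 − 25)/(11 − 12) = -4, so Qd = 73 − 4P.
Supply slope: (62 − 42)/(5 − 1) = 5, so Qs = 5P + 37.
Without the tax, 73 − 4P = 5P + 37 gives 9P = 36, so P* = £4 and Q* = 57.
With the tax collected from suppliers, supply shifts: Qs = 5(P − 4.5) + 37.
New equilibrium: consumers pay £6.5, suppliers receive £2, Q = 47. (Wedge: Pb − Ps = 4.5.)
Per-kilogram burden: consumers £2.5, suppliers £2.
Consumers take the larger share because demand is less price-elastic here (demand slope 4 vs supply slope 5).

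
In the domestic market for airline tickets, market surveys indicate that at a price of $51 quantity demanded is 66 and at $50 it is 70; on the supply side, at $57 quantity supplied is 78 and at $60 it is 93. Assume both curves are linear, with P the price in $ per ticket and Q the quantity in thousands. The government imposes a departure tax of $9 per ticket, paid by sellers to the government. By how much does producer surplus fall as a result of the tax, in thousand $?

Demand slope: (70 − 66)/(50 − 51) = -4, so Qd = 270 − 4P.
Supply slope: (93 − 78)/(60 − 57) = 5, so Qs = 5P − 207.
Before the tax: set 270 − 4P = 5P − 207 → P* = $53, Q* = 58.
With the tax collected from sellers, supply shifts: Qs = 5(P − 9) − 207.
Solving gives Q = 38 with consumers paying $58 and sellers receiving $49 (the $9 wedge).
ΔPS is the trapezoid between Q = 38 and Q = 58 of height $4: ½ · (58 + 38) · 4 = $192.

Producer surplus falls by $192 thousand.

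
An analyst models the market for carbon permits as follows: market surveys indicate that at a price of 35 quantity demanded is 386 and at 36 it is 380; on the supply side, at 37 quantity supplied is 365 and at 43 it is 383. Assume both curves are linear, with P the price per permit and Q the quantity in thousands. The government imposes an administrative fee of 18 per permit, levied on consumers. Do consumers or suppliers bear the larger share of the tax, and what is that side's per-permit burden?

Demand slope: (380 − 386)/(36 − 35) = -6, so Qd = 596 − 6P.
Supply slope: (383 − 365)/(43 − 37) = 3, so Qs = 3P + 254.
Before the tax: set 596 − 6P = 3P + 254 → P* = 38, Q* = 368.
With the tax collected from consumers, demand (in seller-price terms) shifts: Qd = 596 − 6(P + 18).
Solving gives Q = 332 with consumers paying 44 and suppliers receiving 26 (the 18 wedge).
Per-permit burden: consumers 6, suppliers 12.
Suppliers take the larger share because supply is less price-elastic here (demand slope 6 vs supply slope 3).

Suppliers bear the larger share: 12 per permit.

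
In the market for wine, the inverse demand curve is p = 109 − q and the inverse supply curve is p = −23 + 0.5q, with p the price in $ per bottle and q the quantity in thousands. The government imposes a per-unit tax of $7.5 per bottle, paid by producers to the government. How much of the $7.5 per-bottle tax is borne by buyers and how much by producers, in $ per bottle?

Buyers bear $5 per bottle; producers bear $2.5 per bottle.

Rewrite in direct form: qd = 109 − p and qs = 2p + 46.
Before the tax: set 109 − p = 2p + 46 → p* = $21, q* = 88.
With the tax collected from producers, supply shifts: qs = 2(p − 7.5) + 46.
Solving gives q = 83 with buyers paying $26 and producers receiving $18.5 (the $7.5 wedge).
Burden on buyers: $5; on producers: $2.5. (They sum to $7.5.)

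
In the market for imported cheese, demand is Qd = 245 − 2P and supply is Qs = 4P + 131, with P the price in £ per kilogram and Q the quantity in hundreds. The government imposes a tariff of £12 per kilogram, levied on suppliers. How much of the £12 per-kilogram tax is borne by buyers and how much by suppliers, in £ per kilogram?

Buyers bear £8 per kilogram; suppliers bear £4 per kilogram.

Before the tax: set 245 − 2P = 4P + 131 → P* = £19, Q* = 207.
With the tax collected from suppliers, supply shifts: Qs = 4(P − 12) + 131.
New equilibrium: buyers pay £27, suppliers receive £15, Q = 191. (Wedge: Pb − Ps = 12.)
Burden on buyers: £8; on suppliers: £4. (They sum to £12.)
The less price-elastic side of the market bears the larger share of a per-unit tax.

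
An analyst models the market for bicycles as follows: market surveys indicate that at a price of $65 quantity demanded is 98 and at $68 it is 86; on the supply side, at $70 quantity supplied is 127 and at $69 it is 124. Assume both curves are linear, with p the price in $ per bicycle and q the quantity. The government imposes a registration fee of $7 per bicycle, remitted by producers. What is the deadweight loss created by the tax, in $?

Deadweight loss = $42.

Demand slope: (86 − 98)/(68 − 65) = -4, so qd = 358 − 4p.
Supply slope: (124 − 127)/(69 − 70) = 3, so qs = 3p − 83.
Before the tax: set 358 − 4p = 3p − 83 → p* = $63, q* = 106.
With the tax collected from producers, supply shifts: qs = 3(p − 7) − 83.
Solving gives q = 94 with consumers paying $66 and producers receiving $59 (the $7 wedge).
Quantity falls by |ΔQ| = |106 − 94| = 12.
DWL = ½ · t · |ΔQ| = ½ · 7 · 12 = $42.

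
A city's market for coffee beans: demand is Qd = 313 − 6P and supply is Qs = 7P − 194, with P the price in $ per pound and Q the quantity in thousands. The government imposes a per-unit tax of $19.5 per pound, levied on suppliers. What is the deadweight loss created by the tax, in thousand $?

Before the tax: set 313 − 6P = 7P − 194 → P* = $39, Q* = 79.
With the tax collected from suppliers, supply shifts: Qs = 7(P − 19.5) − 194.
Solving gives Q = 16 with buyers paying $49.5 and suppliers receiving $30 (the $19.5 wedge).
Quantity falls by |ΔQ| = |79 − 16| = 63.
DWL = ½ · t · |ΔQ| = ½ · 19.5 · 63 = $614.25.

Deadweight loss = $614.25 thousand.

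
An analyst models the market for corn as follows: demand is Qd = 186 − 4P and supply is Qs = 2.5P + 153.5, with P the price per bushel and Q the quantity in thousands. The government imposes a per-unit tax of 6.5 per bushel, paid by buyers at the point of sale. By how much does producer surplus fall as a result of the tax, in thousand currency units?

Producer surplus falls by 644 thousand.

Before the tax: set 186 − 4P = 2.5P + 153.5 → P* = 5, Q* = 166.
With the tax collected from buyers, demand (in seller-price terms) shifts: Qd = 186 − 4(P + 6.5).
New equilibrium: buyers pay 7.5, sellers receive 1, Q = 156. (Wedge: Pb − Ps = 6.5.)
ΔPS is the trapezoid between Q = 156 and Q = 166 of height 4: ½ · (166 + 156) · 4 = 644.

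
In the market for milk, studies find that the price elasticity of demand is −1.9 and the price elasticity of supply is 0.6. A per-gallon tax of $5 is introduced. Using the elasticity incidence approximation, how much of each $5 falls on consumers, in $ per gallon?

Incidence ratio: consumers' share ≈ εs / (εs + |εd|) = 0.6 / (0.6 + 1.9) = 0.24.
So consumers bear ≈ 0.24 × $5 = $1.2; producers bear $3.8.

Consumers bear ≈ $1.2 per gallon.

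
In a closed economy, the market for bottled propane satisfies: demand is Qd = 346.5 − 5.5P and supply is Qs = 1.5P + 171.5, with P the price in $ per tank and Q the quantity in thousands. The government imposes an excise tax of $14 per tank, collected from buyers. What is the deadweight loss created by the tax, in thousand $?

Before the tax: set 346.5 − 5.5P = 1.5P + 171.5 → P* = $25, Q* = 209.
With the tax collected from buyers, demand (in seller-price terms) shifts: Qd = 346.5 − 5.5(P + 14).
Solving gives Q = 192.5 with buyers paying $28 and suppliers receiving $14 (the $14 wedge).
Quantity falls by |ΔQ| = |209 − 192.5| = 16.5.
DWL = ½ · t · |ΔQ| = ½ · 14 · 16.5 = $115.5.

Deadweight loss = $115.5 thousand.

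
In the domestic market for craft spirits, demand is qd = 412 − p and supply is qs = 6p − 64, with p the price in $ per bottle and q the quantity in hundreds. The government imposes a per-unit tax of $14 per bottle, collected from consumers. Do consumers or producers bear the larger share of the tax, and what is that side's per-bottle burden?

Without the tax, 412 − p = 6p − 64 gives 7p = 476, so p* = $68 and q* = 344.
With the tax collected from consumers, demand (in seller-price terms) shifts: qd = 412 − (p + 14).
Solving gives q = 332 with consumers paying $80 and producers receiving $66 (the $14 wedge).
Per-bottle burden: consumers $12, producers $2.
Consumers take the larger share because demand is less price-elastic here (demand slope 1 vs supply slope 6).
The less price-elastic side of the market bears the larger share of a per-unit tax.

Consumers bear the larger share: $12 per bottle.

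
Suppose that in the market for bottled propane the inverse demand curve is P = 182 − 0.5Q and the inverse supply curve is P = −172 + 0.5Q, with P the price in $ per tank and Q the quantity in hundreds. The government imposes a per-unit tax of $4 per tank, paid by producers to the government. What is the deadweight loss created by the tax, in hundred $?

Deadweight loss = $8 hundred.

Rewrite in direct form: Qd = 364 − 2P and Qs = 2P + 344.
Before the tax: set 364 − 2P = 2P + 344 → P* = $5, Q* = 354.
With the tax collected from producers, supply shifts: Qs = 2(P − 4) + 344.
New equilibrium: buyers pay $7, producers receive $3, Q = 350. (Wedge: Pb − Ps = 4.)
Quantity falls by |ΔQ| = |354 − 350| = 4.
DWL = ½ · t · |ΔQ| = ½ · 4 · 4 = $8.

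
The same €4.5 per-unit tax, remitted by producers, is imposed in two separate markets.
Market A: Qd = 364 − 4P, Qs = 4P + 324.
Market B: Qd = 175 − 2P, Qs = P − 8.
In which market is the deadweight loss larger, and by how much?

Market A: pre-tax P* = €5, Q* = 344; post-tax Q = 335; deadweight loss = €20.25.
Market B: pre-tax P* = €61, Q* = 53; post-tax Q = 50; deadweight loss = €6.75.
Difference: €20.25 vs €6.75 → market A is larger by €13.5.

Market A, by €13.5.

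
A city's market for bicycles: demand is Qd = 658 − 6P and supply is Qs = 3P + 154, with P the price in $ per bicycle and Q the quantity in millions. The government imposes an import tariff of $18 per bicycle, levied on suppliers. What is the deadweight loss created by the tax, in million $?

Deadweight loss = $324 million.

Without the tax, 658 − 6P = 3P + 154 gives 9P = 504, so P* = $56 and Q* = 322.
With the tax collected from suppliers, supply shifts: Qs = 3(P − 18) + 154.
Solving gives Q = 286 with consumers paying $62 and suppliers receiving $44 (the $18 wedge).
Quantity falls by |ΔQ| = |322 − 286| = 36.
DWL = ½ · t · |ΔQ| = ½ · 18 · 36 = $324.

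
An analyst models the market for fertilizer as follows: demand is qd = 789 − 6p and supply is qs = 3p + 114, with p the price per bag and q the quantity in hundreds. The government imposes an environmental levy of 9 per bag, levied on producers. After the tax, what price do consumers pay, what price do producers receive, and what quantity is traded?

Before the tax: set 789 − 6p = 3p + 114 → p* = 75, q* = 339.
With the tax collected from producers, supply shifts: qs = 3(p − 9) + 114.
Solving gives q = 321 with consumers paying 78 and producers receiving 69 (the 9 wedge).

Consumers pay 78; producers receive 69; quantity = 321.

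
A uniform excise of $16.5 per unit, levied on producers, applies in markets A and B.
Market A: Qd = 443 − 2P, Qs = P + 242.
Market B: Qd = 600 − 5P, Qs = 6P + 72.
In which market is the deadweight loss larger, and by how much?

Market A: pre-tax P* = $67, Q* = 309; post-tax Q = 298; deadweight loss = $90.75.
Market B: pre-tax P* = $48, Q* = 360; post-tax Q = 315; deadweight loss = $371.25.
Difference: $90.75 vs $371.25 → market B is larger by $280.5.

Market B, by $280.5.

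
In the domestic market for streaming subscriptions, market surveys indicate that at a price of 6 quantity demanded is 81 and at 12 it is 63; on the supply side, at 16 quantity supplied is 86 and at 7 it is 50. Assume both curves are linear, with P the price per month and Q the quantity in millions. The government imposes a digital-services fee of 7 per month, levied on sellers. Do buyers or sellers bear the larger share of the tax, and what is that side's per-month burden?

Demand slope: (63 − 81)/(12 − 6) = -3, so Qd = 99 − 3P.
Supply slope: (50 − 86)/(7 − 16) = 4, so Qs = 4P + 22.
Before the tax: set 99 − 3P = 4P + 22 → P* = 11, Q* = 66.
With the tax collected from sellers, supply shifts: Qs = 4(P − 7) + 22.
New equilibrium: buyers pay 15, sellers receive 8, Q = 54. (Wedge: Pb − Ps = 7.)
Per-month burden: buyers 4, sellers 3.
Buyers take the larger share because demand is less price-elastic here (demand slope 3 vs supply slope 4).

Buyers bear the larger share: 4 per month.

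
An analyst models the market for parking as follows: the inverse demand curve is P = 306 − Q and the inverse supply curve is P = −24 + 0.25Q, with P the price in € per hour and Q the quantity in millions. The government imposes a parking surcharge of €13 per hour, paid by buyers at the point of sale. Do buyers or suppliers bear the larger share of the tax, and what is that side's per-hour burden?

Rewrite in direct form: Qd = 306 − P and Qs = 4P + 96.
Before the tax: set 306 − P = 4P + 96 → P* = €42, Q* = 264.
With the tax collected from buyers, demand (in seller-price terms) shifts: Qd = 306 − (P + 13).
New equilibrium: buyers pay €52.4, suppliers receive €39.4, Q = 253.6. (Wedge: Pb − Ps = 13.)
Per-hour burden: buyers €10.4, suppliers €2.6.
Buyers take the larger share because demand is less price-elastic here (demand slope 1 vs supply slope 4).
The less price-elastic side of the market bears the larger share of a per-unit tax.

Buyers bear the larger share: €10.4 per hour.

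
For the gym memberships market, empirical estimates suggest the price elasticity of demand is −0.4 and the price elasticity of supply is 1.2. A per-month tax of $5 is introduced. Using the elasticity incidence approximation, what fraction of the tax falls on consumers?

Incidence ratio: consumers' share ≈ εs / (εs + |εd|) = 1.2 / (1.2 + 0.4) = 0.75.
Supply is the more elastic side, so consumers bear the larger share.

Consumers' share ≈ 0.75.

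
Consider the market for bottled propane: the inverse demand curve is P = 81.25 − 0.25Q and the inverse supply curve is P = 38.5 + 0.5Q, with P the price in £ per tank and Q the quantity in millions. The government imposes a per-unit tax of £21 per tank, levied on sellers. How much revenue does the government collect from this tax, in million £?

Inverting to Q(P) form: Qd = 325 − 4P; Qs = 2P − 77.
Before the tax: set 325 − 4P = 2P − 77 → P* = £67, Q* = 57.
With the tax collected from sellers, supply shifts: Qs = 2(P − 21) − 77.
New equilibrium: buyers pay £74, sellers receive £53, Q = 29. (Wedge: Pb − Ps = 21.)
Revenue = t · Q = 21 · 29 = £609.

Tax revenue = £609 million.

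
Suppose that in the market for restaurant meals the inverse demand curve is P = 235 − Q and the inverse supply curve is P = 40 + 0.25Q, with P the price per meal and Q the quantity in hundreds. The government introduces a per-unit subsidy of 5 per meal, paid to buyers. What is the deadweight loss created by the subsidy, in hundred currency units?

Rewrite in direct form: Qd = 235 − P and Qs = 4P − 160.
Before the subsidy: set 235 − P = 4P − 160 → P* = 79, Q* = 156.
With a per-unit subsidy paid to buyers, each effectively pays P − 5, so demand becomes Qd = 235 − (P − 5).
Solving gives Q = 160 with buyers paying 75 and sellers receiving 80 (the 5 wedge).
Quantity rises by |ΔQ| = |156 − 160| = 4.
DWL = ½ · t · |ΔQ| = ½ · 5 · 4 = 10.

Deadweight loss = 10 hundred.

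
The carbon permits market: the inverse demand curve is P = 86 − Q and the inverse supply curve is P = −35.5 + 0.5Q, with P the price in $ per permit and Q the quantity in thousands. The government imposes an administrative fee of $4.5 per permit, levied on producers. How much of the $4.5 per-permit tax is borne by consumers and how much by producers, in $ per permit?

Consumers bear $3 per permit; producers bear $1.5 per permit.

Inverting to Q(P) form: Qd = 86 − P; Qs = 2P + 71.
Without the tax, 86 − P = 2P + 71 gives 3P = 15, so P* = $5 and Q* = 81.
With the tax collected from producers, supply shifts: Qs = 2(P − 4.5) + 71.
Solving gives Q = 78 with consumers paying $8 and producers receiving $3.5 (the $4.5 wedge).
Burden on consumers: $3; on producers: $1.5. (They sum to $4.5.)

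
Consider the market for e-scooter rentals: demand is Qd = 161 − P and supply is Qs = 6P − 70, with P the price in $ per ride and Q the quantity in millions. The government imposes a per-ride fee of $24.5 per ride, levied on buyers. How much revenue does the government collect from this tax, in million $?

Tax revenue = $2621.5 million.

Before the tax: set 161 − P = 6P − 70 → P* = $33, Q* = 128.
With the tax collected from buyers, demand (in seller-price terms) shifts: Qd = 161 − (P + 24.5).
New equilibrium: buyers pay $54, producers receive $29.5, Q = 107. (Wedge: Pb − Ps = 24.5.)
Revenue = t · Q = 24.5 · 107 = $2621.5.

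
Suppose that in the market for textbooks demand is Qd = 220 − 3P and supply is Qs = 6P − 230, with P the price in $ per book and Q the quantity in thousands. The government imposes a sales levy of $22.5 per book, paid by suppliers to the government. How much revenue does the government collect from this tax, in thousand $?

Before the tax: set 220 − 3P = 6P − 230 → P* = $50, Q* = 70.
With the tax collected from suppliers, supply shifts: Qs = 6(P − 22.5) − 230.
New equilibrium: buyers pay $65, suppliers receive $42.5, Q = 25. (Wedge: Pb − Ps = 22.5.)
Revenue = t · Q = 22.5 · 25 = $562.5.

Tax revenue = $562.5 thousand.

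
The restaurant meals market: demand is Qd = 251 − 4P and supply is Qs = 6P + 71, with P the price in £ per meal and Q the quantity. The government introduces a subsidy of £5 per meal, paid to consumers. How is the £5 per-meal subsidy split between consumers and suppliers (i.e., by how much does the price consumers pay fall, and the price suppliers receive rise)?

Consumers gain £3 per meal; suppliers gain £2 per meal.

Without the subsidy, 251 − 4P = 6P + 71 gives 10P = 180, so P* = £18 and Q* = 179.
With a per-unit subsidy paid to consumers, each effectively pays P − 5, so demand becomes Qd = 251 − 4(P − 5).
Solving gives Q = 191 with consumers paying £15 and suppliers receiving £20 (the £5 wedge).
Gain to consumers: £3; to suppliers: £2. (They sum to £5.)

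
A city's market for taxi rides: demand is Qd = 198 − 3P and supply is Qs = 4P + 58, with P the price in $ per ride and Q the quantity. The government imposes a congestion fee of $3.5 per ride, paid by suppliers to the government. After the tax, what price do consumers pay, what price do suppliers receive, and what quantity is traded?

Before the tax: set 198 − 3P = 4P + 58 → P* = $20, Q* = 138.
With the tax collected from suppliers, supply shifts: Qs = 4(P − 3.5) + 58.
New equilibrium: consumers pay $22, suppliers receive $18.5, Q = 132. (Wedge: Pb − Ps = 3.5.)
The less price-elastic side of the market bears the larger share of a per-unit tax.

Consumers pay $22; suppliers receive $18.5; quantity = 132.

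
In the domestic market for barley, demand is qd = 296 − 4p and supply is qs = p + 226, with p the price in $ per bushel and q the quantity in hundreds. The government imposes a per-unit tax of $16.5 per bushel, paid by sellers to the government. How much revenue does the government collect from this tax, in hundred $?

Tax revenue = $3742.2 hundred.

Before the tax: set 296 − 4p = p + 226 → p* = $14, q* = 240.
With the tax collected from sellers, supply shifts: qs = (p − 16.5) + 226.
New equilibrium: consumers pay $17.3, sellers receive $0.8, q = 226.8. (Wedge: pb − ps = 16.5.)
Revenue = t · Q = 16.5 · 226.8 = $3742.2.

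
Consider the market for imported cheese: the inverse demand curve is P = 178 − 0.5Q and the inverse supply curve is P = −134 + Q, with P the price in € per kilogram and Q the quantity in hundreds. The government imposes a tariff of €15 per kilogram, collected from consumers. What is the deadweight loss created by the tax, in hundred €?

Inverting to Q(P) form: Qd = 356 − 2P; Qs = P + 134.
Without the tax, 356 − 2P = P + 134 gives 3P = 222, so P* = €74 and Q* = 208.
With the tax collected from consumers, demand (in seller-price terms) shifts: Qd = 356 − 2(P + 15).
New equilibrium: consumers pay €79, producers receive €64, Q = 198. (Wedge: Pb − Ps = 15.)
Quantity falls by |ΔQ| = |208 − 198| = 10.
DWL = ½ · t · |ΔQ| = ½ · 15 · 10 = €75.

Deadweight loss = €75 hundred.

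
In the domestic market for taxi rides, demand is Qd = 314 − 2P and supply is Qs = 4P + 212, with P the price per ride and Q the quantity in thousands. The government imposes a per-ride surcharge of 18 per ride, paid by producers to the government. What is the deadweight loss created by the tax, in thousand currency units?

Deadweight loss = 216 thousand.

Before the tax: set 314 − 2P = 4P + 212 → P* = 17, Q* = 280.
With the tax collected from producers, supply shifts: Qs = 4(P − 18) + 212.
New equilibrium: buyers pay 29, producers receive 11, Q = 256. (Wedge: Pb − Ps = 18.)
Quantity falls by |ΔQ| = |280 − 256| = 24.
DWL = ½ · t · |ΔQ| = ½ · 18 · 24 = 216.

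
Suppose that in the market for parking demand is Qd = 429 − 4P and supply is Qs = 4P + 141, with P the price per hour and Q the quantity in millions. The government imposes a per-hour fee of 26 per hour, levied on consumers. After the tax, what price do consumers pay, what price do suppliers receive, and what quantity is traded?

Before the tax: set 429 − 4P = 4P + 141 → P* = 36, Q* = 285.
With the tax collected from consumers, demand (in seller-price terms) shifts: Qd = 429 − 4(P + 26).
New equilibrium: consumers pay 49, suppliers receive 23, Q = 233. (Wedge: Pb − Ps = 26.)

Consumers pay 49; suppliers receive 23; quantity = 233.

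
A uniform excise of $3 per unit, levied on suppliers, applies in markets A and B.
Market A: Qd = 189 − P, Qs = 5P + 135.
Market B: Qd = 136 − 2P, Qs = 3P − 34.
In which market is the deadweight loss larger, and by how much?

Market B, by $1.65.

Market A: pre-tax P* = $9, Q* = 180; post-tax Q = 177.5; deadweight loss = $3.75.
Market B: pre-tax P* = $34, Q* = 68; post-tax Q = 64.4; deadweight loss = $5.4.
Difference: $3.75 vs $5.4 → market B is larger by $1.65.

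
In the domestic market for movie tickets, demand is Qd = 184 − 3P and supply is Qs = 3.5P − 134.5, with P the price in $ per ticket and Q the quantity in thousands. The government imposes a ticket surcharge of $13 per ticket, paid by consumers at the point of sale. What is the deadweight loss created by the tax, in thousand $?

Deadweight loss = $136.5 thousand.

Before the tax: set 184 − 3P = 3.5P − 134.5 → P* = $49, Q* = 37.
With the tax collected from consumers, demand (in seller-price terms) shifts: Qd = 184 − 3(P + 13).
Solving gives Q = 16 with consumers paying $56 and producers receiving $43 (the $13 wedge).
Quantity falls by |ΔQ| = |37 − 16| = 21.
DWL = ½ · t · |ΔQ| = ½ · 13 · 21 = $136.5.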